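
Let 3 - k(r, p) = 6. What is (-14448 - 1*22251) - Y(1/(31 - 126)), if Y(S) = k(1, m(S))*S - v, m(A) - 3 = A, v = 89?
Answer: -3477953/95 ≈ -36610.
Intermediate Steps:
m(A) = 3 + A
k(r, p) = -3 (k(r, p) = 3 - 1*6 = 3 - 6 = -3)
Y(S) = -89 - 3*S (Y(S) = -3*S - 1*89 = -3*S - 89 = -89 - 3*S)
(-14448 - 1*22251) - Y(1/(31 - 126)) = (-14448 - 1*22251) - (-89 - 3/(31 - 126)) = (-14448 - 22251) - (-89 - 3/(-95)) = -36699 - (-89 - 3*(-1/95)) = -36699 - (-89 + 3/95) = -36699 - 1*(-8452/95) = -36699 + 8452/95 = -3477953/95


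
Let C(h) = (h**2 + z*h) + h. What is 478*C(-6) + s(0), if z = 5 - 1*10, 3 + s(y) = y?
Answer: 28677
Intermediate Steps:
s(y) = -3 + y
z = -5 (z = 5 - 10 = -5)
C(h) = h**2 - 4*h (C(h) = (h**2 - 5*h) + h = h**2 - 4*h)
478*C(-6) + s(0) = 478*(-6*(-4 - 6)) + (-3 + 0) = 478*(-6*(-10)) - 3 = 478*60 - 3 = 28680 - 3 = 28677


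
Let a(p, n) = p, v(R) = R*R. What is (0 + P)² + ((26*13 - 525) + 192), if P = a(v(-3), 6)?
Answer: 86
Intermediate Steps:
v(R) = R²
P = 9 (P = (-3)² = 9)
(0 + P)² + ((26*13 - 525) + 192) = (0 + 9)² + ((26*13 - 525) + 192) = 9² + ((338 - 525) + 192) = 81 + (-187 + 192) = 81 + 5 = 86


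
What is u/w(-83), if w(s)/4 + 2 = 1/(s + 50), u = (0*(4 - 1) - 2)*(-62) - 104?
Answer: -165/67 ≈ -2.4627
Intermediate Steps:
u = 20 (u = (0*3 - 2)*(-62) - 104 = (0 - 2)*(-62) - 104 = -2*(-62) - 104 = 124 - 104 = 20)
w(s) = -8 + 4/(50 + s) (w(s) = -8 + 4/(s + 50) = -8 + 4/(50 + s))
u/w(-83) = 20/((4*(-99 - 2*(-83))/(50 - 83))) = 20/((4*(-99 + 166)/(-33))) = 20/((4*(-1/33)*67)) = 20/(-268/33) = 20*(-33/268) = -165/67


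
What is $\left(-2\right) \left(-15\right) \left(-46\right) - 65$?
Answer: $-1445$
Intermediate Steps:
$\left(-2\right) \left(-15\right) \left(-46\right) - 65 = 30 \left(-46\right) - 65 = -1380 - 65 = -1445$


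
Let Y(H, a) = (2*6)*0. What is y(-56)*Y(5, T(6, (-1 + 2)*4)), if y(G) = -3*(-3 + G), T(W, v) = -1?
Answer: 0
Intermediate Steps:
y(G) = 9 - 3*G
Y(H, a) = 0 (Y(H, a) = 12*0 = 0)
y(-56)*Y(5, T(6, (-1 + 2)*4)) = (9 - 3*(-56))*0 = (9 + 168)*0 = 177*0 = 0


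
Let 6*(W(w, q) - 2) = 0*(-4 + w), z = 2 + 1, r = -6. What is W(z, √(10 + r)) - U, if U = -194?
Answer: 196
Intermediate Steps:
z = 3
W(w, q) = 2 (W(w, q) = 2 + (0*(-4 + w))/6 = 2 + (⅙)*0 = 2 + 0 = 2)
W(z, √(10 + r)) - U = 2 - 1*(-194) = 2 + 194 = 196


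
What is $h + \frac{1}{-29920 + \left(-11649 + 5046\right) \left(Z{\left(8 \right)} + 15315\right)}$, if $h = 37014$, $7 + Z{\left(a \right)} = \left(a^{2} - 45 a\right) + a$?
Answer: $\frac{3672047157719}{99206980} \approx 37014.0$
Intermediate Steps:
$Z{\left(a \right)} = -7 + a^{2} - 44 a$ ($Z{\left(a \right)} = -7 + \left(\left(a^{2} - 45 a\right) + a\right) = -7 + \left(a^{2} - 44 a\right) = -7 + a^{2} - 44 a$)
$h + \frac{1}{-29920 + \left(-11649 + 5046\right) \left(Z{\left(8 \right)} + 15315\right)} = 37014 + \frac{1}{-29920 + \left(-11649 + 5046\right) \left(\left(-7 + 8^{2} - 352\right) + 15315\right)} = 37014 + \frac{1}{-29920 - 6603 \left(\left(-7 + 64 - 352\right) + 15315\right)} = 37014 + \frac{1}{-29920 - 6603 \left(-295 + 15315\right)} = 37014 + \frac{1}{-29920 - 99177060} = 37014 + \frac{1}{-99206980} = 37014 - \frac{1}{99206980} = \frac{3672047157719}{99206980}$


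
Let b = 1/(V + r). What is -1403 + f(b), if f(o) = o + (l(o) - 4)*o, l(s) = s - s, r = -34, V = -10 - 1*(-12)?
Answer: -44893/32 ≈ -1402.9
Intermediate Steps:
V = 2 (V = -10 + 12 = 2)
b = -1/32 (b = 1/(2 - 34) = 1/(-32) = -1/32 ≈ -0.031250)
l(s) = 0
f(o) = -3*o (f(o) = o + (0 - 4)*o = o - 4*o = -3*o)
-1403 + f(b) = -1403 - 3*(-1/32) = -1403 + 3/32 = -44893/32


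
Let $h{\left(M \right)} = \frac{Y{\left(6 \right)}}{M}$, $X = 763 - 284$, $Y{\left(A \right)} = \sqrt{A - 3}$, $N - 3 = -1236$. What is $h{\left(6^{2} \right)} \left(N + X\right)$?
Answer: $- \frac{377 \sqrt{3}}{18} \approx -36.277$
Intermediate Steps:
$N = -1233$ ($N = 3 - 1236 = -1233$)
$Y{\left(A \right)} = \sqrt{-3 + A}$
$X = 479$ ($X = 763 - 284 = 479$)
$h{\left(M \right)} = \frac{\sqrt{3}}{M}$ ($h{\left(M \right)} = \frac{\sqrt{-3 + 6}}{M} = \frac{\sqrt{3}}{M}$)
$h{\left(6^{2} \right)} \left(N + X\right) = \frac{\sqrt{3}}{6^{2}} \left(-1233 + 479\right) = \frac{\sqrt{3}}{36} \left(-754\right) = - \frac{377 \sqrt{3}}{18}$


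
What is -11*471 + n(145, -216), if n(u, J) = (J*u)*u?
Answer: -4546581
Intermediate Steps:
n(u, J) = J*u**2
-11*471 + n(145, -216) = -11*471 - 216*145**2 = -5181 - 216*21025 = -5181 - 4541400 = -4546581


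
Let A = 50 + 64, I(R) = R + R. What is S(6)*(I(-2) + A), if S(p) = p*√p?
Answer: 660*√6 ≈ 1616.7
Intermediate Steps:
I(R) = 2*R
S(p) = p^(3/2)
A = 114
S(6)*(I(-2) + A) = 6^(3/2)*(2*(-2) + 114) = (6*√6)*(-4 + 114) = (6*√6)*110 = 660*√6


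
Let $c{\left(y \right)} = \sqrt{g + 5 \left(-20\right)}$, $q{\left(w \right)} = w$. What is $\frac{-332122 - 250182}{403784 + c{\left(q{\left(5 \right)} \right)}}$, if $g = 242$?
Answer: $- \frac{117562519168}{81520759257} + \frac{291152 \sqrt{142}}{81520759257} \approx -1.4421$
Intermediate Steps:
$c{\left(y \right)} = \sqrt{142}$ ($c{\left(y \right)} = \sqrt{242 + 5 \left(-20\right)} = \sqrt{242 - 100} = \sqrt{142}$)
$\frac{-332122 - 250182}{403784 + c{\left(q{\left(5 \right)} \right)}} = \frac{-332122 - 250182}{403784 + \sqrt{142}} = - \frac{582304}{403784 + \sqrt{142}}$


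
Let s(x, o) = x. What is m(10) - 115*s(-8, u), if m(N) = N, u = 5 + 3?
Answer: 930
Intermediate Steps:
u = 8
m(10) - 115*s(-8, u) = 10 - 115*(-8) = 10 + 920 = 930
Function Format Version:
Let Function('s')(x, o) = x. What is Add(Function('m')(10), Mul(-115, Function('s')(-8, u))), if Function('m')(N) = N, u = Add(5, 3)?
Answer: 930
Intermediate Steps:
u = 8
Add(Function('m')(10), Mul(-115, Function('s')(-8, u))) = Add(10, Mul(-115, -8)) = Add(10, 920) = 930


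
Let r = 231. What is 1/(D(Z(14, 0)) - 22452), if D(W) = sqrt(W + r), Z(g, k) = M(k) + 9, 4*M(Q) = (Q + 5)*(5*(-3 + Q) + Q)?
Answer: -29936/672122777 - 2*sqrt(885)/2016368331 ≈ -4.4569e-5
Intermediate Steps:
M(Q) = (-15 + 6*Q)*(5 + Q)/4 (M(Q) = ((Q + 5)*(5*(-3 + Q) + Q))/4 = ((5 + Q)*((-15 + 5*Q) + Q))/4 = ((5 + Q)*(-15 + 6*Q))/4 = ((-15 + 6*Q)*(5 + Q))/4 = (-15 + 6*Q)*(5 + Q)/4)
Z(g, k) = -39/4 + 3*k**2/2 + 15*k/4 (Z(g, k) = (-75/4 + 3*k**2/2 + 15*k/4) + 9 = -39/4 + 3*k**2/2 + 15*k/4)
D(W) = sqrt(231 + W) (D(W) = sqrt(W + 231) = sqrt(231 + W))
1/(D(Z(14, 0)) - 22452) = 1/(sqrt(231 + (-39/4 + (3/2)*0**2 + (15/4)*0)) - 22452) = 1/(sqrt(231 + (-39/4 + (3/2)*0 + 0)) - 22452) = 1/(sqrt(231 + (-39/4 + 0 + 0)) - 22452) = 1/(sqrt(231 - 39/4) - 22452) = 1/(sqrt(885/4) - 22452) = 1/(sqrt(885)/2 - 22452) = 1/(-22452 + sqrt(885)/2)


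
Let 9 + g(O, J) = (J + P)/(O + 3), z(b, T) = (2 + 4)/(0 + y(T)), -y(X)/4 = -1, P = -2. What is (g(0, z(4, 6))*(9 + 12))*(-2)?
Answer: 385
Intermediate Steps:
y(X) = 4 (y(X) = -4*(-1) = 4)
z(b, T) = 3/2 (z(b, T) = (2 + 4)/(0 + 4) = 6/4 = 6*(1/4) = 3/2)
g(O, J) = -9 + (-2 + J)/(3 + O) (g(O, J) = -9 + (J - 2)/(O + 3) = -9 + (-2 + J)/(3 + O))
(g(0, z(4, 6))*(9 + 12))*(-2) = (((-29 + 3/2 - 9*0)/(3 + 0))*(9 + 12))*(-2) = (((-29 + 3/2 + 0)/3)*21)*(-2) = (((1/3)*(-55/2))*21)*(-2) = -55/6*21*(-2) = -385/2*(-2) = 385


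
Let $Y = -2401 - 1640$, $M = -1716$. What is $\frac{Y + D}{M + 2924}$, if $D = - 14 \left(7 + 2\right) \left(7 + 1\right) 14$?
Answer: $- \frac{18153}{1208} \approx -15.027$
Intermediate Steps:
$D = -14112$ ($D = - 14 \cdot 9 \cdot 8 \cdot 14 = \left(-14\right) 72 \cdot 14 = \left(-1008\right) 14 = -14112$)
$Y = -4041$ ($Y = -2401 - 1640 = -4041$)
$\frac{Y + D}{M + 2924} = \frac{-4041 - 14112}{-1716 + 2924} = - \frac{18153}{1208}$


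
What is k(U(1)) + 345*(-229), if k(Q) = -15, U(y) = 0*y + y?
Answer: -79020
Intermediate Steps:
U(y) = y (U(y) = 0 + y = y)
k(U(1)) + 345*(-229) = -15 + 345*(-229) = -15 - 79005 = -79020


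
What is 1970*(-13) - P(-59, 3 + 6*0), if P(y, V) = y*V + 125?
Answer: -25558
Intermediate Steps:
P(y, V) = 125 + V*y (P(y, V) = V*y + 125 = 125 + V*y)
1970*(-13) - P(-59, 3 + 6*0) = 1970*(-13) - (125 + (3 + 6*0)*(-59)) = -25610 - (125 + (3 + 0)*(-59)) = -25610 - (125 + 3*(-59)) = -25610 - (125 - 177) = -25610 - 1*(-52) = -25610 + 52 = -25558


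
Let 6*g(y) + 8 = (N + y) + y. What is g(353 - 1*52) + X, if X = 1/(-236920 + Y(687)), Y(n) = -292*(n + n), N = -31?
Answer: 179633029/1914384 ≈ 93.833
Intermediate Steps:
Y(n) = -584*n
g(y) = -13/2 + y/3 (g(y) = -4/3 + ((-31 + y) + y)/6 = -4/3 + (-31 + 2*y)/6 = -4/3 + (-31/6 + y/3) = -13/2 + y/3)
X = -1/638128 (X = 1/(-236920 - 584*687) = 1/(-236920 - 401208) = 1/(-638128) = -1/638128 ≈ -1.5671e-6)
g(353 - 1*52) + X = (-13/2 + (353 - 1*52)/3) - 1/638128 = (-13/2 + (353 - 52)/3) - 1/638128 = (-13/2 + (1/3)*301) - 1/638128 = (-13/2 + 301/3) - 1/638128 = 563/6 - 1/638128 = 179633029/1914384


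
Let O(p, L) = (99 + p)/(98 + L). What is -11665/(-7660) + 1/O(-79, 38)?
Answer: 63753/7660 ≈ 8.3228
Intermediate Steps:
O(p, L) = (99 + p)/(98 + L)
-11665/(-7660) + 1/O(-79, 38) = -11665/(-7660) + 1/((99 - 79)/(98 + 38)) = -11665*(-1/7660) + 1/(20/136) = 2333/1532 + 1/((1/136)*20) = 2333/1532 + 1/(5/34) = 2333/1532 + 34/5 = 63753/7660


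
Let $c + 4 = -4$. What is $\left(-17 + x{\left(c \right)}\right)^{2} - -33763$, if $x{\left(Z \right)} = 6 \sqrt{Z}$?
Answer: $33764 - 408 i \sqrt{2} \approx 33764.0 - 577.0 i$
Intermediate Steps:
$c = -8$ ($c = -4 - 4 = -8$)
$\left(-17 + x{\left(c \right)}\right)^{2} - -33763 = \left(-17 + 6 \sqrt{-8}\right)^{2} - -33763 = \left(-17 + 6 \cdot 2 i \sqrt{2}\right)^{2} + 33763 = \left(-17 + 12 i \sqrt{2}\right)^{2} + 33763 = 33763 + \left(-17 + 12 i \sqrt{2}\right)^{2}$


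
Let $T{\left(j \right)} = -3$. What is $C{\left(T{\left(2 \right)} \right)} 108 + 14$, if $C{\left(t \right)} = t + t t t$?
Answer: $-3226$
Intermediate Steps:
$C{\left(t \right)} = t + t^{3}$ ($C{\left(t \right)} = t + t t^{2} = t + t^{3}$)
$C{\left(T{\left(2 \right)} \right)} 108 + 14 = \left(-3 + \left(-3\right)^{3}\right) 108 + 14 = \left(-3 - 27\right) 108 + 14 = \left(-30\right) 108 + 14 = -3240 + 14 = -3226$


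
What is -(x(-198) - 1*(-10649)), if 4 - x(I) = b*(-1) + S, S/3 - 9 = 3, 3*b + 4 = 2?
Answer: -31849/3 ≈ -10616.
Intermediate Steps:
b = -⅔ (b = -4/3 + (⅓)*2 = -4/3 + ⅔ = -⅔ ≈ -0.66667)
S = 36 (S = 27 + 3*3 = 27 + 9 = 36)
x(I) = -98/3 (x(I) = 4 - (-⅔*(-1) + 36) = 4 - (⅔ + 36) = 4 - 1*110/3 = 4 - 110/3 = -98/3)
-(x(-198) - 1*(-10649)) = -(-98/3 - 1*(-10649)) = -(-98/3 + 10649) = -1*31849/3 = -31849/3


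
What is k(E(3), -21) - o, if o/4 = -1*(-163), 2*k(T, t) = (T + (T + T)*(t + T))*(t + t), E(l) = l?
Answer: 1553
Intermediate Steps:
k(T, t) = t*(T + 2*T*(T + t)) (k(T, t) = ((T + (T + T)*(t + T))*(t + t))/2 = ((T + (2*T)*(T + t))*(2*t))/2 = ((T + 2*T*(T + t))*(2*t))/2 = (2*t*(T + 2*T*(T + t)))/2 = t*(T + 2*T*(T + t)))
o = 652 (o = 4*(-1*(-163)) = 4*163 = 652)
k(E(3), -21) - o = 3*(-21)*(1 + 2*3 + 2*(-21)) - 1*652 = 3*(-21)*(1 + 6 - 42) - 652 = 3*(-21)*(-35) - 652 = 2205 - 652 = 1553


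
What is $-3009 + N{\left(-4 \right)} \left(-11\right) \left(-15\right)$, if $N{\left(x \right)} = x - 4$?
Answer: $-4329$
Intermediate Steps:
$N{\left(x \right)} = -4 + x$
$-3009 + N{\left(-4 \right)} \left(-11\right) \left(-15\right) = -3009 + \left(-4 - 4\right) \left(-11\right) \left(-15\right) = -3009 + \left(-8\right) \left(-11\right) \left(-15\right) = -3009 + 88 \left(-15\right) = -3009 - 1320 = -4329$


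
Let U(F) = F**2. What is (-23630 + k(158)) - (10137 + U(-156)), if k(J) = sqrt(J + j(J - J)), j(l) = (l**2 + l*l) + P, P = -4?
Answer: -58103 + sqrt(154) ≈ -58091.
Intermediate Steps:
j(l) = -4 + 2*l**2 (j(l) = (l**2 + l*l) - 4 = (l**2 + l**2) - 4 = 2*l**2 - 4 = -4 + 2*l**2)
k(J) = sqrt(-4 + J) (k(J) = sqrt(J + (-4 + 2*(J - J)**2)) = sqrt(J + (-4 + 2*0**2)) = sqrt(J + (-4 + 2*0)) = sqrt(J + (-4 + 0)) = sqrt(J - 4) = sqrt(-4 + J))
(-23630 + k(158)) - (10137 + U(-156)) = (-23630 + sqrt(-4 + 158)) - (10137 + (-156)**2) = (-23630 + sqrt(154)) - (10137 + 24336) = (-23630 + sqrt(154)) - 1*34473 = (-23630 + sqrt(154)) - 34473 = -58103 + sqrt(154)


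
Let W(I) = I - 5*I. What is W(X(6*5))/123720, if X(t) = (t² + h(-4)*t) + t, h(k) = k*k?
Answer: -47/1031 ≈ -0.045587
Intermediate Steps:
h(k) = k²
X(t) = t² + 17*t (X(t) = (t² + (-4)²*t) + t = (t² + 16*t) + t = t² + 17*t)
W(I) = -4*I
W(X(6*5))/123720 = -4*6*5*(17 + 6*5)/123720 = -120*(17 + 30)*(1/123720) = -120*47*(1/123720) = -4*1410*(1/123720) = -5640*1/123720 = -47/1031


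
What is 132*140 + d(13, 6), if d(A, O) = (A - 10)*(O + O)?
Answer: 18516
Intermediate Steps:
d(A, O) = 2*O*(-10 + A) (d(A, O) = (-10 + A)*(2*O) = 2*O*(-10 + A))
132*140 + d(13, 6) = 132*140 + 2*6*(-10 + 13) = 18480 + 2*6*3 = 18480 + 36 = 18516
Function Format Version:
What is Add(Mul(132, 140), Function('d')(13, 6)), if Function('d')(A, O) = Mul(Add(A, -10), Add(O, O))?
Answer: 18516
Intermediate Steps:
Function('d')(A, O) = Mul(2, O, Add(-10, A)) (Function('d')(A, O) = Mul(Add(-10, A), Mul(2, O)) = Mul(2, O, Add(-10, A)))
Add(Mul(132, 140), Function('d')(13, 6)) = Add(Mul(132, 140), Mul(2, 6, Add(-10, 13))) = Add(18480, Mul(2, 6, 3)) = Add(18480, 36) = 18516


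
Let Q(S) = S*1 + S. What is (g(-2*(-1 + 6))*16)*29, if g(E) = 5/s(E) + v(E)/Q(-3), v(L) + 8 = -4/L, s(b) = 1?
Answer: 43616/15 ≈ 2907.7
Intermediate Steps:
v(L) = -8 - 4/L
Q(S) = 2*S (Q(S) = S + S = 2*S)
g(E) = 19/3 + 2/(3*E) (g(E) = 5/1 + (-8 - 4/E)/((2*(-3))) = 5*1 + (-8 - 4/E)/(-6) = 5 + (-8 - 4/E)*(-⅙) = 5 + (4/3 + 2/(3*E)) = 19/3 + 2/(3*E))
(g(-2*(-1 + 6))*16)*29 = (((2 + 19*(-2*(-1 + 6)))/(3*((-2*(-1 + 6)))))*16)*29 = (((2 + 19*(-2*5))/(3*((-2*5))))*16)*29 = (((⅓)*(2 + 19*(-10))/(-10))*16)*29 = (((⅓)*(-⅒)*(2 - 190))*16)*29 = (((⅓)*(-⅒)*(-188))*16)*29 = ((94/15)*16)*29 = (1504/15)*29 = 43616/15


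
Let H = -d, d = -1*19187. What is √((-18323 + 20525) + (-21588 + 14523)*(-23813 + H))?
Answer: 2*√8171223 ≈ 5717.1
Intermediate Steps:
d = -19187
H = 19187 (H = -1*(-19187) = 19187)
√((-18323 + 20525) + (-21588 + 14523)*(-23813 + H)) = √((-18323 + 20525) + (-21588 + 14523)*(-23813 + 19187)) = √(2202 - 7065*(-4626)) = √(2202 + 32682690) = √32684892 = 2*√8171223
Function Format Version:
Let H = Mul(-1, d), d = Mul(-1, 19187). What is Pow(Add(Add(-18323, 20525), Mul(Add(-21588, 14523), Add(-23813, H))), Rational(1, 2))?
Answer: Mul(2, Pow(8171223, Rational(1, 2))) ≈ 5717.1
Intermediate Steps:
d = -19187
H = 19187 (H = Mul(-1, -19187) = 19187)
Pow(Add(Add(-18323, 20525), Mul(Add(-21588, 14523), Add(-23813, H))), Rational(1, 2)) = Pow(Add(Add(-18323, 20525), Mul(Add(-21588, 14523), Add(-23813, 19187))), Rational(1, 2)) = Pow(Add(2202, Mul(-7065, -4626)), Rational(1, 2)) = Pow(Add(2202, 32682690), Rational(1, 2)) = Pow(32684892, Rational(1, 2)) = Mul(2, Pow(8171223, Rational(1, 2)))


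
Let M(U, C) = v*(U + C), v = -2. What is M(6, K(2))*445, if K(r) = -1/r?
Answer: -4895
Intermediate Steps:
M(U, C) = -2*C - 2*U (M(U, C) = -2*(U + C) = -2*(C + U) = -2*C - 2*U)
M(6, K(2))*445 = (-(-2)/2 - 2*6)*445 = (-(-2)/2 - 12)*445 = (-2*(-1/2) - 12)*445 = (1 - 12)*445 = -11*445 = -4895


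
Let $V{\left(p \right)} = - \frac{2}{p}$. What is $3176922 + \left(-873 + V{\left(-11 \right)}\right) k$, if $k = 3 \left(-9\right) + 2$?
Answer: $\frac{35186167}{11} \approx 3.1987 \cdot 10^{6}$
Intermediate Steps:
$k = -25$ ($k = -27 + 2 = -25$)
$3176922 + \left(-873 + V{\left(-11 \right)}\right) k = 3176922 + \left(-873 - \frac{2}{-11}\right) \left(-25\right) = 3176922 + \left(-873 - - \frac{2}{11}\right) \left(-25\right) = 3176922 + \left(-873 + \frac{2}{11}\right) \left(-25\right) = 3176922 - - \frac{240025}{11} = 3176922 + \frac{240025}{11} = \frac{35186167}{11}$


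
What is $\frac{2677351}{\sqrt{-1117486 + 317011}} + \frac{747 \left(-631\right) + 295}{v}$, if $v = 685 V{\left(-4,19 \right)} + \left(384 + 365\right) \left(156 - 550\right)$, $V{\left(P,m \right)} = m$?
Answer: $\frac{471062}{282091} - \frac{2677351 i \sqrt{32019}}{160095} \approx 1.6699 - 2992.5 i$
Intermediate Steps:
$v = -282091$ ($v = 685 \cdot 19 + \left(384 + 365\right) \left(156 - 550\right) = 13015 + 749 \left(-394\right) = 13015 - 295106 = -282091$)
$\frac{2677351}{\sqrt{-1117486 + 317011}} + \frac{747 \left(-631\right) + 295}{v} = \frac{2677351}{\sqrt{-1117486 + 317011}} + \frac{747 \left(-631\right) + 295}{-282091} = \frac{2677351}{\sqrt{-800475}} + \left(-471357 + 295\right) \left(- \frac{1}{282091}\right) = \frac{2677351}{5 i \sqrt{32019}} - - \frac{471062}{282091} = 2677351 \left(- \frac{i \sqrt{32019}}{160095}\right) + \frac{471062}{282091} = - \frac{2677351 i \sqrt{32019}}{160095} + \frac{471062}{282091} = \frac{471062}{282091} - \frac{2677351 i \sqrt{32019}}{160095}$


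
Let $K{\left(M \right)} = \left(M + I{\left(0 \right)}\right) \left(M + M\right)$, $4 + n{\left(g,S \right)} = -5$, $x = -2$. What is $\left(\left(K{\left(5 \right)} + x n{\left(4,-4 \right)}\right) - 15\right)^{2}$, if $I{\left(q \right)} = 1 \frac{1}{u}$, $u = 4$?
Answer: $\frac{12321}{4} \approx 3080.3$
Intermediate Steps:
$n{\left(g,S \right)} = -9$ ($n{\left(g,S \right)} = -4 - 5 = -9$)
$I{\left(q \right)} = \frac{1}{4}$ ($I{\left(q \right)} = 1 \cdot \frac{1}{4} = \frac{1}{4}$)
$K{\left(M \right)} = 2 M \left(\frac{1}{4} + M\right)$ ($K{\left(M \right)} = \left(M + \frac{1}{4}\right) \left(M + M\right) = \left(\frac{1}{4} + M\right) 2 M = 2 M \left(\frac{1}{4} + M\right)$)
$\left(\left(K{\left(5 \right)} + x n{\left(4,-4 \right)}\right) - 15\right)^{2} = \left(\left(\frac{1}{2} \cdot 5 \left(1 + 4 \cdot 5\right) - -18\right) - 15\right)^{2} = \left(\left(\frac{1}{2} \cdot 5 \left(1 + 20\right) + 18\right) - 15\right)^{2} = \left(\left(\frac{1}{2} \cdot 5 \cdot 21 + 18\right) - 15\right)^{2} = \left(\left(\frac{105}{2} + 18\right) - 15\right)^{2} = \left(\frac{141}{2} - 15\right)^{2} = \left(\frac{111}{2}\right)^{2} = \frac{12321}{4}$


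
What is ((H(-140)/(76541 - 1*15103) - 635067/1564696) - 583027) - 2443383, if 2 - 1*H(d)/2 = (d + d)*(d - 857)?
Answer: -145467565902586981/48065896424 ≈ -3.0264e+6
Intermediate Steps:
H(d) = 4 - 4*d*(-857 + d) (H(d) = 4 - 2*(d + d)*(d - 857) = 4 - 2*2*d*(-857 + d) = 4 - 4*d*(-857 + d))
((H(-140)/(76541 - 1*15103) - 635067/1564696) - 583027) - 2443383 = (((4 - 4*(-140)² + 3428*(-140))/(76541 - 1*15103) - 635067/1564696) - 583027) - 2443383 = (((4 - 4*19600 - 479920)/(76541 - 15103) - 635067*1/1564696) - 583027) - 2443383 = (((4 - 78400 - 479920)/61438 - 635067/1564696) - 583027) - 2443383 = ((-558316*1/61438 - 635067/1564696) - 583027) - 2443383 = ((-279158/30719 - 635067/1564696) - 583027) - 2443383 = (-456306029141/48065896424 - 583027) - 2443383 = -28024171700424589/48065896424 - 2443383 = -145467565902586981/48065896424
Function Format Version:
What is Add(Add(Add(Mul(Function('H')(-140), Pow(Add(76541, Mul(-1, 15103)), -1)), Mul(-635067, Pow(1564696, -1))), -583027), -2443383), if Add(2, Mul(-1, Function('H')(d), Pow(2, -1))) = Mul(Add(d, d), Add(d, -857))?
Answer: Rational(-145467565902586981, 48065896424) ≈ -3.0264e+6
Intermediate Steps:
Function('H')(d) = Add(4, Mul(-4, d, Add(-857, d))) (Function('H')(d) = Add(4, Mul(-2, Mul(Add(d, d), Add(d, -857)))) = Add(4, Mul(-2, Mul(Mul(2, d), Add(-857, d)))) = Add(4, Mul(-2, Mul(2, d, Add(-857, d)))) = Add(4, Mul(-4, d, Add(-857, d))))
Add(Add(Add(Mul(Function('H')(-140), Pow(Add(76541, Mul(-1, 15103)), -1)), Mul(-635067, Pow(1564696, -1))), -583027), -2443383) = Add(Add(Add(Mul(Add(4, Mul(-4, Pow(-140, 2)), Mul(3428, -140)), Pow(Add(76541, Mul(-1, 15103)), -1)), Mul(-635067, Pow(1564696, -1))), -583027), -2443383) = Add(Add(Add(Mul(Add(4, Mul(-4, 19600), -479920), Pow(Add(76541, -15103), -1)), Mul(-635067, Rational(1, 1564696))), -583027), -2443383) = Add(Add(Add(Mul(Add(4, -78400, -479920), Pow(61438, -1)), Rational(-635067, 1564696)), -583027), -2443383) = Add(Add(Add(Mul(-558316, Rational(1, 61438)), Rational(-635067, 1564696)), -583027), -2443383) = Add(Add(Add(Rational(-279158, 30719), Rational(-635067, 1564696)), -583027), -2443383) = Add(Add(Rational(-456306029141, 48065896424), -583027), -2443383) = Add(Rational(-28024171700424589, 48065896424), -2443383) = Rational(-145467565902586981, 48065896424)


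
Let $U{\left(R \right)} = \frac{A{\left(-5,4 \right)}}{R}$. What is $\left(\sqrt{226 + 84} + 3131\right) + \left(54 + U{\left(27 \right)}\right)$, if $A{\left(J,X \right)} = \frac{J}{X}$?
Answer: $\frac{343975}{108} + \sqrt{310} \approx 3202.6$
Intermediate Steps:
$U{\left(R \right)} = - \frac{5}{4 R}$ ($U{\left(R \right)} = \frac{\left(-5\right) \frac{1}{4}}{R} = - \frac{5}{4 R}$)
$\left(\sqrt{226 + 84} + 3131\right) + \left(54 + U{\left(27 \right)}\right) = \left(\sqrt{226 + 84} + 3131\right) + \left(54 - \frac{5}{4 \cdot 27}\right) = \left(\sqrt{310} + 3131\right) + \left(54 - \frac{5}{108}\right) = \left(3131 + \sqrt{310}\right) + \left(54 - \frac{5}{108}\right) = \left(3131 + \sqrt{310}\right) + \frac{5827}{108} = \frac{343975}{108} + \sqrt{310}$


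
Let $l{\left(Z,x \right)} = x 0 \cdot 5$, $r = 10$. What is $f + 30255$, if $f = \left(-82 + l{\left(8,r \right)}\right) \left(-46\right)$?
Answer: $34027$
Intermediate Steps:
$l{\left(Z,x \right)} = 0$ ($l{\left(Z,x \right)} = 0 \cdot 5 = 0$)
$f = 3772$ ($f = \left(-82 + 0\right) \left(-46\right) = \left(-82\right) \left(-46\right) = 3772$)
$f + 30255 = 3772 + 30255 = 34027$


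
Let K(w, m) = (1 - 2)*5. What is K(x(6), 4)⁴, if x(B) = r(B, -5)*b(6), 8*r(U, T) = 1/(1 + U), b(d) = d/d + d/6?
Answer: 625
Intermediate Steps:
b(d) = 1 + d/6 (b(d) = 1 + d*(⅙) = 1 + d/6)
r(U, T) = 1/(8*(1 + U))
x(B) = 1/(4*(1 + B)) (x(B) = (1/(8*(1 + B)))*(1 + (⅙)*6) = (1/(8*(1 + B)))*(1 + 1) = (1/(8*(1 + B)))*2 = 1/(4*(1 + B)))
K(w, m) = -5 (K(w, m) = -1*5 = -5)
K(x(6), 4)⁴ = (-5)⁴ = 625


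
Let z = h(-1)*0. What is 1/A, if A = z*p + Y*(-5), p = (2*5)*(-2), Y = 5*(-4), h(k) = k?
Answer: 1/100 ≈ 0.010000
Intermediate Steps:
Y = -20
p = -20 (p = 10*(-2) = -20)
z = 0 (z = -1*0 = 0)
A = 100 (A = 0*(-20) - 20*(-5) = 0 + 100 = 100)
1/A = 1/100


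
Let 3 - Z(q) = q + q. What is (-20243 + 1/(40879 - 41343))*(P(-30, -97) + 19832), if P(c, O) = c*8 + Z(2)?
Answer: -184013424023/464 ≈ -3.9658e+8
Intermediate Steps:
Z(q) = 3 - 2*q (Z(q) = 3 - (q + q) = 3 - 2*q)
P(c, O) = -1 + 8*c (P(c, O) = c*8 + (3 - 2*2) = 8*c + (3 - 4) = 8*c - 1 = -1 + 8*c)
(-20243 + 1/(40879 - 41343))*(P(-30, -97) + 19832) = (-20243 + 1/(40879 - 41343))*((-1 + 8*(-30)) + 19832) = (-20243 + 1/(-464))*((-1 - 240) + 19832) = (-20243 - 1/464)*(-241 + 19832) = -9392753/464*19591 = -184013424023/464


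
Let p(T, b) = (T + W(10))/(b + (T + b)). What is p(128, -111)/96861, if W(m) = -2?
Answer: -21/1517489 ≈ -1.3839e-5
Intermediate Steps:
p(T, b) = (-2 + T)/(T + 2*b) (p(T, b) = (T - 2)/(b + (T + b)) = (-2 + T)/(T + 2*b))
p(128, -111)/96861 = ((-2 + 128)/(128 + 2*(-111)))/96861 = (126/(128 - 222))*(1/96861) = (126/(-94))*(1/96861) = -1/94*126*(1/96861) = -63/47*1/96861 = -21/1517489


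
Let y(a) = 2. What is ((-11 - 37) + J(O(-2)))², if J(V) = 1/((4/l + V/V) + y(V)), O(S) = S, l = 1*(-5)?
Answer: 273529/121 ≈ 2260.6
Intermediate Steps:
l = -5
J(V) = 5/11 (J(V) = 1/((4/(-5) + V/V) + 2) = 1/((4*(-⅕) + 1) + 2) = 1/((-⅘ + 1) + 2) = 1/(⅕ + 2) = 1/(11/5) = 5/11)
((-11 - 37) + J(O(-2)))² = ((-11 - 37) + 5/11)² = (-48 + 5/11)² = (-523/11)² = 273529/121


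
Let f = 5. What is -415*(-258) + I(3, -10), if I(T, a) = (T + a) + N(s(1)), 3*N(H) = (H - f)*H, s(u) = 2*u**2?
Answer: 107061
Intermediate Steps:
N(H) = H*(-5 + H)/3 (N(H) = ((H - 1*5)*H)/3 = ((H - 5)*H)/3 = ((-5 + H)*H)/3 = (H*(-5 + H))/3 = H*(-5 + H)/3)
I(T, a) = -2 + T + a (I(T, a) = (T + a) + (2*1**2)*(-5 + 2*1**2)/3 = (T + a) + (2*1)*(-5 + 2*1)/3 = (T + a) + (1/3)*2*(-5 + 2) = (T + a) + (1/3)*2*(-3) = (T + a) - 2 = -2 + T + a)
-415*(-258) + I(3, -10) = -415*(-258) + (-2 + 3 - 10) = 107070 - 9 = 107061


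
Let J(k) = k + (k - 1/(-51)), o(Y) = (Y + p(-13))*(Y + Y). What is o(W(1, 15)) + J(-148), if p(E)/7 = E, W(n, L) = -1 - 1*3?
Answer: 23665/51 ≈ 464.02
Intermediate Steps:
W(n, L) = -4 (W(n, L) = -1 - 3 = -4)
p(E) = 7*E
o(Y) = 2*Y*(-91 + Y) (o(Y) = (Y + 7*(-13))*(Y + Y) = (Y - 91)*(2*Y) = (-91 + Y)*(2*Y) = 2*Y*(-91 + Y))
J(k) = 1/51 + 2*k (J(k) = k + (k - 1*(-1/51)) = k + (k + 1/51) = k + (1/51 + k) = 1/51 + 2*k)
o(W(1, 15)) + J(-148) = 2*(-4)*(-91 - 4) + (1/51 + 2*(-148)) = 2*(-4)*(-95) + (1/51 - 296) = 760 - 15095/51 = 23665/51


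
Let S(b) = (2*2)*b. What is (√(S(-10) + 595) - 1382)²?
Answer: (1382 - √555)² ≈ 1.8454e+6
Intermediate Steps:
S(b) = 4*b
(√(S(-10) + 595) - 1382)² = (√(4*(-10) + 595) - 1382)² = (√(-40 + 595) - 1382)² = (√555 - 1382)² = (-1382 + √555)²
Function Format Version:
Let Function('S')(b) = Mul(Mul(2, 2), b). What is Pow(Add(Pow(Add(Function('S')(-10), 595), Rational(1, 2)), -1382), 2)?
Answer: Pow(Add(1382, Mul(-1, Pow(555, Rational(1, 2)))), 2) ≈ 1.8454e+6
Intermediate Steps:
Function('S')(b) = Mul(4, b)
Pow(Add(Pow(Add(Function('S')(-10), 595), Rational(1, 2)), -1382), 2) = Pow(Add(Pow(Add(Mul(4, -10), 595), Rational(1, 2)), -1382), 2) = Pow(Add(Pow(Add(-40, 595), Rational(1, 2)), -1382), 2) = Pow(Add(Pow(555, Rational(1, 2)), -1382), 2) = Pow(Add(-1382, Pow(555, Rational(1, 2))), 2)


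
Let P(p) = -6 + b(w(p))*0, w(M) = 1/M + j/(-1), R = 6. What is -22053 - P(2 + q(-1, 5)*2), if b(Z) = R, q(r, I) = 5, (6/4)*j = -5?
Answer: -22047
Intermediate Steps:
j = -10/3 (j = (2/3)*(-5) = -10/3 ≈ -3.3333)
w(M) = 10/3 + 1/M (w(M) = 1/M - 10/3/(-1) = 1/M - 10/3*(-1) = 1/M + 10/3 = 10/3 + 1/M)
b(Z) = 6
P(p) = -6 (P(p) = -6 + 6*0 = -6 + 0 = -6)
-22053 - P(2 + q(-1, 5)*2) = -22053 - 1*(-6) = -22053 + 6 = -22047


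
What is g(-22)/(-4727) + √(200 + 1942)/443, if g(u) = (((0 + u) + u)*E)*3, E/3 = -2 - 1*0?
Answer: -792/4727 + 3*√238/443 ≈ -0.063075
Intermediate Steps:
E = -6 (E = 3*(-2 - 1*0) = 3*(-2 + 0) = 3*(-2) = -6)
g(u) = -36*u (g(u) = (((0 + u) + u)*(-6))*3 = ((u + u)*(-6))*3 = ((2*u)*(-6))*3 = -12*u*3 = -36*u)
g(-22)/(-4727) + √(200 + 1942)/443 = -36*(-22)/(-4727) + √(200 + 1942)/443 = 792*(-1/4727) + √2142*(1/443) = -792/4727 + (3*√238)*(1/443) = -792/4727 + 3*√238/443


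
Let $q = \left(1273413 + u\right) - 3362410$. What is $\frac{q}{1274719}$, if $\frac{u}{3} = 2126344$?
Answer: $\frac{4290035}{1274719} \approx 3.3655$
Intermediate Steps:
$u = 6379032$ ($u = 3 \cdot 2126344 = 6379032$)
$q = 4290035$ ($q = \left(1273413 + 6379032\right) - 3362410 = 7652445 - 3362410 = 4290035$)
$\frac{q}{1274719} = \frac{4290035}{1274719}$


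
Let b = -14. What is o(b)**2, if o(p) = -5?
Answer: 25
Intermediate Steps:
o(b)**2 = (-5)**2 = 25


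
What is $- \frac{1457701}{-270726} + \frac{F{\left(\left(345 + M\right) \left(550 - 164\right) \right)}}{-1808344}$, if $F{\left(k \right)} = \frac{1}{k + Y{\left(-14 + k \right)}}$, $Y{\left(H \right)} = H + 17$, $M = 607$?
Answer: $\frac{968669280341570321}{179902435128869784} \approx 5.3844$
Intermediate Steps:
$Y{\left(H \right)} = 17 + H$
$F{\left(k \right)} = \frac{1}{3 + 2 k}$ ($F{\left(k \right)} = \frac{1}{k + \left(17 + \left(-14 + k\right)\right)} = \frac{1}{k + \left(3 + k\right)} = \frac{1}{3 + 2 k}$)
$- \frac{1457701}{-270726} + \frac{F{\left(\left(345 + M\right) \left(550 - 164\right) \right)}}{-1808344} = - \frac{1457701}{-270726} + \frac{1}{\left(3 + 2 \left(345 + 607\right) \left(550 - 164\right)\right) \left(-1808344\right)} = \left(-1457701\right) \left(- \frac{1}{270726}\right) + \frac{1}{3 + 2 \cdot 952 \cdot 386} \left(- \frac{1}{1808344}\right) = \frac{1457701}{270726} + \frac{1}{3 + 2 \cdot 367472} \left(- \frac{1}{1808344}\right) = \frac{1457701}{270726} + \frac{1}{3 + 734944} \left(- \frac{1}{1808344}\right) = \frac{1457701}{270726} + \frac{1}{734947} \left(- \frac{1}{1808344}\right) = \frac{1457701}{270726} - \frac{1}{1329036997768} = \frac{968669280341570321}{179902435128869784}$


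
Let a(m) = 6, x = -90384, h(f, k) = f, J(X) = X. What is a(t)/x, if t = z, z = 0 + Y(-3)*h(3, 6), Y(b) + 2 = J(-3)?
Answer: -1/15064 ≈ -6.6383e-5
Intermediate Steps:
Y(b) = -5 (Y(b) = -2 - 3 = -5)
z = -15 (z = 0 - 5*3 = 0 - 15 = -15)
t = -15
a(t)/x = 6/(-90384) = 6*(-1/90384) = -1/15064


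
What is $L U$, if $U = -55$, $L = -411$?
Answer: $22605$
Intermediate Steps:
$L U = \left(-411\right) \left(-55\right) = 22605$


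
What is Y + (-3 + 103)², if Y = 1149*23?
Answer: 36427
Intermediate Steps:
Y = 26427
Y + (-3 + 103)² = 26427 + (-3 + 103)² = 26427 + 100² = 26427 + 10000 = 36427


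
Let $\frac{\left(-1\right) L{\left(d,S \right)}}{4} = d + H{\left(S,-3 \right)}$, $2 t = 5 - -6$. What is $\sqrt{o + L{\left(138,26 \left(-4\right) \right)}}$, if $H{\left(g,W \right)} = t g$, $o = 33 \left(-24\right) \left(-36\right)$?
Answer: $2 \sqrt{7562} \approx 173.92$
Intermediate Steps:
$o = 28512$ ($o = \left(-792\right) \left(-36\right) = 28512$)
$t = \frac{11}{2}$ ($t = \frac{5 - -6}{2} = \frac{5 + 6}{2} = \frac{1}{2} \cdot 11 = \frac{11}{2} \approx 5.5$)
$H{\left(g,W \right)} = \frac{11 g}{2}$
$L{\left(d,S \right)} = - 22 S - 4 d$ ($L{\left(d,S \right)} = - 4 \left(d + \frac{11 S}{2}\right) = - 22 S - 4 d$)
$\sqrt{o + L{\left(138,26 \left(-4\right) \right)}} = \sqrt{28512 - \left(552 + 22 \cdot 26 \left(-4\right)\right)} = \sqrt{28512 - -1736} = \sqrt{28512 + \left(2288 - 552\right)} = \sqrt{28512 + 1736} = \sqrt{30248} = 2 \sqrt{7562}$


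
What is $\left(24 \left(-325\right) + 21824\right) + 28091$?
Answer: $42115$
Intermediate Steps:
$\left(24 \left(-325\right) + 21824\right) + 28091 = \left(-7800 + 21824\right) + 28091 = 14024 + 28091 = 42115$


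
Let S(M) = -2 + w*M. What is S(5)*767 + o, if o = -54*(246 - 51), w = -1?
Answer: -15899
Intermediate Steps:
S(M) = -2 - M
o = -10530 (o = -54*195 = -10530)
S(5)*767 + o = (-2 - 1*5)*767 - 10530 = (-2 - 5)*767 - 10530 = -7*767 - 10530 = -5369 - 10530 = -15899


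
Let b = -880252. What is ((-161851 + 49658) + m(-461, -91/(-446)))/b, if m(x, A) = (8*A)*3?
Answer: 25017947/196296196 ≈ 0.12745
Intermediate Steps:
m(x, A) = 24*A
((-161851 + 49658) + m(-461, -91/(-446)))/b = ((-161851 + 49658) + 24*(-91/(-446)))/(-880252) = (-112193 + 24*(-91*(-1/446)))*(-1/880252) = (-112193 + 24*(91/446))*(-1/880252) = (-112193 + 1092/223)*(-1/880252) = -25017947/223*(-1/880252) = 25017947/196296196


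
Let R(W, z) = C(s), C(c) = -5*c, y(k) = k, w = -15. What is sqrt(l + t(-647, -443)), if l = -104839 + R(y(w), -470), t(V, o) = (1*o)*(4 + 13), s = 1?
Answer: 5*I*sqrt(4495) ≈ 335.22*I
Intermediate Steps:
t(V, o) = 17*o (t(V, o) = o*17 = 17*o)
R(W, z) = -5 (R(W, z) = -5*1 = -5)
l = -104844 (l = -104839 - 5 = -104844)
sqrt(l + t(-647, -443)) = sqrt(-104844 + 17*(-443)) = sqrt(-104844 - 7531) = sqrt(-112375) = 5*I*sqrt(4495)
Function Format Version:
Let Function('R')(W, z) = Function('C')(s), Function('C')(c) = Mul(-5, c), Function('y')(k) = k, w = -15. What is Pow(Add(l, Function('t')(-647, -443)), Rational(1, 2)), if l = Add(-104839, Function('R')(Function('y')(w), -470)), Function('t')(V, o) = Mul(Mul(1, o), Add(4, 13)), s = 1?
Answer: Mul(5, I, Pow(4495, Rational(1, 2))) ≈ Mul(335.22, I)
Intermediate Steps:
Function('t')(V, o) = Mul(17, o) (Function('t')(V, o) = Mul(o, 17) = Mul(17, o))
Function('R')(W, z) = -5 (Function('R')(W, z) = Mul(-5, 1) = -5)
l = -104844 (l = Add(-104839, -5) = -104844)
Pow(Add(l, Function('t')(-647, -443)), Rational(1, 2)) = Pow(Add(-104844, Mul(17, -443)), Rational(1, 2)) = Pow(Add(-104844, -7531), Rational(1, 2)) = Pow(-112375, Rational(1, 2)) = Mul(5, I, Pow(4495, Rational(1, 2)))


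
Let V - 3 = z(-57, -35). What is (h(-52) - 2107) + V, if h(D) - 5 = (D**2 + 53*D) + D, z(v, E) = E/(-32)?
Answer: -70461/32 ≈ -2201.9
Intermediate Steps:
z(v, E) = -E/32 (z(v, E) = E*(-1/32) = -E/32)
V = 131/32 (V = 3 - 1/32*(-35) = 3 + 35/32 = 131/32 ≈ 4.0938)
h(D) = 5 + D**2 + 54*D (h(D) = 5 + ((D**2 + 53*D) + D) = 5 + (D**2 + 54*D) = 5 + D**2 + 54*D)
(h(-52) - 2107) + V = ((5 + (-52)**2 + 54*(-52)) - 2107) + 131/32 = ((5 + 2704 - 2808) - 2107) + 131/32 = (-99 - 2107) + 131/32 = -2206 + 131/32 = -70461/32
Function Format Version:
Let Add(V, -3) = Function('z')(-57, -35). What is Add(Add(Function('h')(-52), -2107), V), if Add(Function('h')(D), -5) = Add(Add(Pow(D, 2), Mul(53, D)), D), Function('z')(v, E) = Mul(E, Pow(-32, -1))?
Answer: Rational(-70461, 32) ≈ -2201.9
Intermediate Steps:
Function('z')(v, E) = Mul(Rational(-1, 32), E) (Function('z')(v, E) = Mul(E, Rational(-1, 32)) = Mul(Rational(-1, 32), E))
V = Rational(131, 32) (V = Add(3, Mul(Rational(-1, 32), -35)) = Add(3, Rational(35, 32)) = Rational(131, 32) ≈ 4.0938)
Function('h')(D) = Add(5, Pow(D, 2), Mul(54, D)) (Function('h')(D) = Add(5, Add(Add(Pow(D, 2), Mul(53, D)), D)) = Add(5, Add(Pow(D, 2), Mul(54, D))) = Add(5, Pow(D, 2), Mul(54, D)))
Add(Add(Function('h')(-52), -2107), V) = Add(Add(Add(5, Pow(-52, 2), Mul(54, -52)), -2107), Rational(131, 32)) = Add(Add(Add(5, 2704, -2808), -2107), Rational(131, 32)) = Add(Add(-99, -2107), Rational(131, 32)) = Add(-2206, Rational(131, 32)) = Rational(-70461, 32)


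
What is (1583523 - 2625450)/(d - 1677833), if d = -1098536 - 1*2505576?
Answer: 1041927/5281945 ≈ 0.19726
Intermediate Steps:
d = -3604112 (d = -1098536 - 2505576 = -3604112)
(1583523 - 2625450)/(d - 1677833) = (1583523 - 2625450)/(-3604112 - 1677833) = -1041927/(-5281945) = -1041927*(-1/5281945) = 1041927/5281945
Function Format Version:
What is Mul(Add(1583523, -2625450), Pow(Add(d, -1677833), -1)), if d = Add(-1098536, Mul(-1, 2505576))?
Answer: Rational(1041927, 5281945) ≈ 0.19726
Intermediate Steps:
d = -3604112 (d = Add(-1098536, -2505576) = -3604112)
Mul(Add(1583523, -2625450), Pow(Add(d, -1677833), -1)) = Mul(Add(1583523, -2625450), Pow(Add(-3604112, -1677833), -1)) = Mul(-1041927, Pow(-5281945, -1)) = Mul(-1041927, Rational(-1, 5281945)) = Rational(1041927, 5281945)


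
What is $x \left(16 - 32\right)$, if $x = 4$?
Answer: $-64$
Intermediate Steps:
$x \left(16 - 32\right) = 4 \left(16 - 32\right) = 4 \left(-16\right) = -64$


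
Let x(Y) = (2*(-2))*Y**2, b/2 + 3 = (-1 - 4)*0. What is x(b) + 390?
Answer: 246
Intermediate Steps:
b = -6 (b = -6 + 2*((-1 - 4)*0) = -6 + 2*(-5*0) = -6 + 2*0 = -6 + 0 = -6)
x(Y) = -4*Y**2
x(b) + 390 = -4*(-6)**2 + 390 = -4*36 + 390 = -144 + 390 = 246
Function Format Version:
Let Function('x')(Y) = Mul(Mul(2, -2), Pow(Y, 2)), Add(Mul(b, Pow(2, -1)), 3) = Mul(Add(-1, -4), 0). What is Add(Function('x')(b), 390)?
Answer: 246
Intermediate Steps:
b = -6 (b = Add(-6, Mul(2, Mul(Add(-1, -4), 0))) = Add(-6, Mul(2, Mul(-5, 0))) = Add(-6, Mul(2, 0)) = Add(-6, 0) = -6)
Function('x')(Y) = Mul(-4, Pow(Y, 2))
Add(Function('x')(b), 390) = Add(Mul(-4, Pow(-6, 2)), 390) = Add(Mul(-4, 36), 390) = Add(-144, 390) = 246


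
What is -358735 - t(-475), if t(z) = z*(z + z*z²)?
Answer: -50907224985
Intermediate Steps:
t(z) = z*(z + z³)
-358735 - t(-475) = -358735 - ((-475)² + (-475)⁴) = -358735 - (225625 + 50906640625) = -358735 - 1*50906866250 = -358735 - 50906866250 = -50907224985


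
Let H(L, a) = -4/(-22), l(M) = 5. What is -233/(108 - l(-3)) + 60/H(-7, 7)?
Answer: 33757/103 ≈ 327.74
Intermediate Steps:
H(L, a) = 2/11 (H(L, a) = -4*(-1/22) = 2/11)
-233/(108 - l(-3)) + 60/H(-7, 7) = -233/(108 - 1*5) + 60/(2/11) = -233/(108 - 5) + 60*(11/2) = -233/103 + 330 = 33757/103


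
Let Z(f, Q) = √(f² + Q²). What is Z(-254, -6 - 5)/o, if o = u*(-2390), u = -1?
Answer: √64637/2390 ≈ 0.10638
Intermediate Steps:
Z(f, Q) = √(Q² + f²)
o = 2390 (o = -1*(-2390) = 2390)
Z(-254, -6 - 5)/o = √((-6 - 5)² + (-254)²)/2390 = √((-11)² + 64516)*(1/2390) = √(121 + 64516)*(1/2390) = √64637*(1/2390) = √64637/2390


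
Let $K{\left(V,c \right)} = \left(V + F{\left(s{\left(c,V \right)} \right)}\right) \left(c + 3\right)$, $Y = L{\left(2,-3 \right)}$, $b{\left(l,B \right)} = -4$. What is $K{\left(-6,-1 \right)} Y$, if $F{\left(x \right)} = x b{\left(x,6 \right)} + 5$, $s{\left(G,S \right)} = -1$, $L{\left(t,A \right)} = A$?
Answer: $-18$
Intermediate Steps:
$Y = -3$
$F{\left(x \right)} = 5 - 4 x$ ($F{\left(x \right)} = x \left(-4\right) + 5 = - 4 x + 5 = 5 - 4 x$)
$K{\left(V,c \right)} = \left(3 + c\right) \left(9 + V\right)$ ($K{\left(V,c \right)} = \left(V + \left(5 - -4\right)\right) \left(c + 3\right) = \left(V + \left(5 + 4\right)\right) \left(3 + c\right) = \left(V + 9\right) \left(3 + c\right) = \left(9 + V\right) \left(3 + c\right) = \left(3 + c\right) \left(9 + V\right)$)
$K{\left(-6,-1 \right)} Y = \left(27 + 3 \left(-6\right) + 9 \left(-1\right) - -6\right) \left(-3\right) = \left(27 - 18 - 9 + 6\right) \left(-3\right) = 6 \left(-3\right) = -18$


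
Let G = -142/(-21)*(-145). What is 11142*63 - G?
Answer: 14761456/21 ≈ 7.0293e+5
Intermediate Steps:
G = -20590/21 (G = -142*(-1/21)*(-145) = (142/21)*(-145) = -20590/21 ≈ -980.48)
11142*63 - G = 11142*63 - 1*(-20590/21) = 701946 + 20590/21 = 14761456/21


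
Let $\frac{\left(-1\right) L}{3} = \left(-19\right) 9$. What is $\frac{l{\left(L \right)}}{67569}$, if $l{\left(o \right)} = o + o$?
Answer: $\frac{342}{22523} \approx 0.015184$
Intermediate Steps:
$L = 513$ ($L = - 3 \left(\left(-19\right) 9\right) = \left(-3\right) \left(-171\right) = 513$)
$l{\left(o \right)} = 2 o$
$\frac{l{\left(L \right)}}{67569} = \frac{2 \cdot 513}{67569} = 1026 \cdot \frac{1}{67569} = \frac{342}{22523}$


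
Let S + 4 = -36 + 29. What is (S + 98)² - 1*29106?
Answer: -21537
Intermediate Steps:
S = -11 (S = -4 + (-36 + 29) = -4 - 7 = -11)
(S + 98)² - 1*29106 = (-11 + 98)² - 1*29106 = 87² - 29106 = 7569 - 29106 = -21537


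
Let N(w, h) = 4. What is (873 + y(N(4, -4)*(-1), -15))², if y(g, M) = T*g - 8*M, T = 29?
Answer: 769129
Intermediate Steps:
y(g, M) = -8*M + 29*g (y(g, M) = 29*g - 8*M = -8*M + 29*g)
(873 + y(N(4, -4)*(-1), -15))² = (873 + (-8*(-15) + 29*(4*(-1))))² = (873 + (120 + 29*(-4)))² = (873 + (120 - 116))² = (873 + 4)² = 877² = 769129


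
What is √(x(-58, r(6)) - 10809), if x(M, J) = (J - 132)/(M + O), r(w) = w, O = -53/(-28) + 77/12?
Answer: 3*I*√5229811213/2087 ≈ 103.95*I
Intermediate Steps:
O = 349/42 (O = -53*(-1/28) + 77*(1/12) = 53/28 + 77/12 = 349/42 ≈ 8.3095)
x(M, J) = (-132 + J)/(349/42 + M) (x(M, J) = (J - 132)/(M + 349/42) = (-132 + J)/(349/42 + M))
√(x(-58, r(6)) - 10809) = √(42*(-132 + 6)/(349 + 42*(-58)) - 10809) = √(42*(-126)/(349 - 2436) - 10809) = √(42*(-126)/(-2087) - 10809) = √(42*(-1/2087)*(-126) - 10809) = √(5292/2087 - 10809) = √(-22553091/2087) = 3*I*√5229811213/2087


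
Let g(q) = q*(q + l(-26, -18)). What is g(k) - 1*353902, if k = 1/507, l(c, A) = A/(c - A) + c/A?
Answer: -1091641839887/3084588 ≈ -3.5390e+5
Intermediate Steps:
k = 1/507 ≈ 0.0019724
g(q) = q*(133/36 + q) (g(q) = q*(q + (-1*(-18)**2 - 1*(-26)**2 - 18*(-26))/((-18)*(-18 - 1*(-26)))) = q*(q - (-1*324 - 1*676 + 468)/(18*(-18 + 26))) = q*(q - 1/18*(-324 - 676 + 468)/8) = q*(q - 1/18*1/8*(-532)) = q*(q + 133/36) = q*(133/36 + q))
g(k) - 1*353902 = (1/36)*(1/507)*(133 + 36*(1/507)) - 1*353902 = (1/36)*(1/507)*(133 + 12/169) - 353902 = (1/36)*(1/507)*(22489/169) - 353902 = 22489/3084588 - 353902 = -1091641839887/3084588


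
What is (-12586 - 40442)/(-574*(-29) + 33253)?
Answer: -17676/16633 ≈ -1.0627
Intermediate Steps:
(-12586 - 40442)/(-574*(-29) + 33253) = -53028/(16646 + 33253) = -53028/49899 = -53028*1/49899 = -17676/16633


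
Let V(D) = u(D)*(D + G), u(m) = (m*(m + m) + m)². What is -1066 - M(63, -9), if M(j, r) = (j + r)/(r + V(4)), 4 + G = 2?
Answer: -305948/287 ≈ -1066.0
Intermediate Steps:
u(m) = (m + 2*m²)² (u(m) = (m*(2*m) + m)² = (2*m² + m)² = (m + 2*m²)²)
G = -2 (G = -4 + 2 = -2)
V(D) = D²*(1 + 2*D)²*(-2 + D) (V(D) = (D²*(1 + 2*D)²)*(D - 2) = (D²*(1 + 2*D)²)*(-2 + D) = D²*(1 + 2*D)²*(-2 + D))
M(j, r) = (j + r)/(2592 + r) (M(j, r) = (j + r)/(r + 4²*(1 + 2*4)²*(-2 + 4)) = (j + r)/(r + 16*(1 + 8)²*2) = (j + r)/(r + 16*9²*2) = (j + r)/(r + 16*81*2) = (j + r)/(r + 2592) = (j + r)/(2592 + r))
-1066 - M(63, -9) = -1066 - (63 - 9)/(2592 - 9) = -1066 - 54/2583 = -1066 - 1*6/287 = -1066 - 6/287 = -305948/287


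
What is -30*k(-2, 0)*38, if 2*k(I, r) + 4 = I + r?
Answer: 3420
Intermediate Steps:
k(I, r) = -2 + I/2 + r/2 (k(I, r) = -2 + (I + r)/2 = -2 + (I/2 + r/2) = -2 + I/2 + r/2)
-30*k(-2, 0)*38 = -30*(-2 + (1/2)*(-2) + (1/2)*0)*38 = -30*(-2 - 1 + 0)*38 = -30*(-3)*38 = 90*38 = 3420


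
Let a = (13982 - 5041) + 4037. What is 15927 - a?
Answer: 2949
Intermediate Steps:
a = 12978 (a = 8941 + 4037 = 12978)
15927 - a = 15927 - 1*12978 = 15927 - 12978 = 2949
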